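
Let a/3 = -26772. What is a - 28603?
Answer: -108919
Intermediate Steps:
a = -80316 (a = 3*(-26772) = -80316)
a - 28603 = -80316 - 28603 = -108919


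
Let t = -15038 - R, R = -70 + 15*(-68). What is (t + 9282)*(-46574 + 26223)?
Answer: 94957766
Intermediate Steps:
R = -1090 (R = -70 - 1020 = -1090)
t = -13948 (t = -15038 - 1*(-1090) = -15038 + 1090 = -13948)
(t + 9282)*(-46574 + 26223) = (-13948 + 9282)*(-46574 + 26223) = -4666*(-20351) = 94957766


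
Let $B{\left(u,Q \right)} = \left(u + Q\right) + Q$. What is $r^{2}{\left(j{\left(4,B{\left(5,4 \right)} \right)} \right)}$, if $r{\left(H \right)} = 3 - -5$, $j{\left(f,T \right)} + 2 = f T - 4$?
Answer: $64$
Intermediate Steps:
$B{\left(u,Q \right)} = u + 2 Q$ ($B{\left(u,Q \right)} = \left(Q + u\right) + Q = u + 2 Q$)
$j{\left(f,T \right)} = -6 + T f$ ($j{\left(f,T \right)} = -2 + \left(f T - 4\right) = -2 + \left(T f - 4\right) = -2 + \left(-4 + T f\right) = -6 + T f$)
$r{\left(H \right)} = 8$ ($r{\left(H \right)} = 3 + 5 = 8$)
$r^{2}{\left(j{\left(4,B{\left(5,4 \right)} \right)} \right)} = 8^{2} = 64$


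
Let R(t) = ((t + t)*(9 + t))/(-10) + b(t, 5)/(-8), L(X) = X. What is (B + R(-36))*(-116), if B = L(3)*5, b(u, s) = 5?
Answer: 208829/10 ≈ 20883.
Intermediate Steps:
R(t) = -5/8 - t*(9 + t)/5 (R(t) = ((t + t)*(9 + t))/(-10) + 5/(-8) = ((2*t)*(9 + t))*(-⅒) + 5*(-⅛) = (2*t*(9 + t))*(-⅒) - 5/8 = -t*(9 + t)/5 - 5/8 = -5/8 - t*(9 + t)/5)
B = 15 (B = 3*5 = 15)
(B + R(-36))*(-116) = (15 + (-5/8 - 9/5*(-36) - ⅕*(-36)²))*(-116) = (15 + (-5/8 + 324/5 - ⅕*1296))*(-116) = (15 + (-5/8 + 324/5 - 1296/5))*(-116) = (15 - 7801/40)*(-116) = -7201/40*(-116) = 208829/10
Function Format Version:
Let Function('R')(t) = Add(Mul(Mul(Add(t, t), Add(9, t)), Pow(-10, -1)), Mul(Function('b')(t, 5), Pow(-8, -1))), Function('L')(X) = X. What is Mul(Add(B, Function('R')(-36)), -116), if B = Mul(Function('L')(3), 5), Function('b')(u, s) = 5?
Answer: Rational(208829, 10) ≈ 20883.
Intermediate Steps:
Function('R')(t) = Add(Rational(-5, 8), Mul(Rational(-1, 5), t, Add(9, t))) (Function('R')(t) = Add(Mul(Mul(Add(t, t), Add(9, t)), Pow(-10, -1)), Mul(5, Pow(-8, -1))) = Add(Mul(Mul(Mul(2, t), Add(9, t)), Rational(-1, 10)), Mul(5, Rational(-1, 8))) = Add(Mul(Mul(2, t, Add(9, t)), Rational(-1, 10)), Rational(-5, 8)) = Add(Mul(Rational(-1, 5), t, Add(9, t)), Rational(-5, 8)) = Add(Rational(-5, 8), Mul(Rational(-1, 5), t, Add(9, t))))
B = 15 (B = Mul(3, 5) = 15)
Mul(Add(B, Function('R')(-36)), -116) = Mul(Add(15, Add(Rational(-5, 8), Mul(Rational(-9, 5), -36), Mul(Rational(-1, 5), Pow(-36, 2)))), -116) = Mul(Add(15, Add(Rational(-5, 8), Rational(324, 5), Mul(Rational(-1, 5), 1296))), -116) = Mul(Add(15, Add(Rational(-5, 8), Rational(324, 5), Rational(-1296, 5))), -116) = Mul(Add(15, Rational(-7801, 40)), -116) = Mul(Rational(-7201, 40), -116) = Rational(208829, 10)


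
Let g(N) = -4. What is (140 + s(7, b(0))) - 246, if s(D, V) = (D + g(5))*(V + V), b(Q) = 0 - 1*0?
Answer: -106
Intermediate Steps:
b(Q) = 0 (b(Q) = 0 + 0 = 0)
s(D, V) = 2*V*(-4 + D) (s(D, V) = (D - 4)*(V + V) = (-4 + D)*(2*V) = 2*V*(-4 + D))
(140 + s(7, b(0))) - 246 = (140 + 2*0*(-4 + 7)) - 246 = (140 + 2*0*3) - 246 = (140 + 0) - 246 = 140 - 246 = -106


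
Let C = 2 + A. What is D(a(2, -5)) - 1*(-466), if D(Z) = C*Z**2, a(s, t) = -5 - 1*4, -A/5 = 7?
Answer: -2207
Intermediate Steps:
A = -35 (A = -5*7 = -35)
a(s, t) = -9 (a(s, t) = -5 - 4 = -9)
C = -33 (C = 2 - 35 = -33)
D(Z) = -33*Z**2
D(a(2, -5)) - 1*(-466) = -33*(-9)**2 - 1*(-466) = -33*81 + 466 = -2673 + 466 = -2207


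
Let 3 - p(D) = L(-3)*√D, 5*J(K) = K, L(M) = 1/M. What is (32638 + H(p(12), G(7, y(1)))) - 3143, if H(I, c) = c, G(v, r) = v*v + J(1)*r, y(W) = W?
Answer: 147721/5 ≈ 29544.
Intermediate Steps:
L(M) = 1/M
J(K) = K/5
p(D) = 3 + √D/3 (p(D) = 3 - √D/(-3) = 3 - (-1)*√D/3 = 3 + √D/3)
G(v, r) = v² + r/5 (G(v, r) = v*v + ((⅕)*1)*r = v² + r/5)
(32638 + H(p(12), G(7, y(1)))) - 3143 = (32638 + (7² + (⅕)*1)) - 3143 = (32638 + (49 + ⅕)) - 3143 = (32638 + 246/5) - 3143 = 163436/5 - 3143 = 147721/5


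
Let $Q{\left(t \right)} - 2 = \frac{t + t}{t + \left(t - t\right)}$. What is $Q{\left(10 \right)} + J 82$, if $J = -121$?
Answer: $-9918$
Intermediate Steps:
$Q{\left(t \right)} = 4$ ($Q{\left(t \right)} = 2 + \frac{t + t}{t + \left(t - t\right)} = 2 + \frac{2 t}{t + 0} = 2 + \frac{2 t}{t} = 2 + 2 = 4$)
$Q{\left(10 \right)} + J 82 = 4 - 9922 = -9918$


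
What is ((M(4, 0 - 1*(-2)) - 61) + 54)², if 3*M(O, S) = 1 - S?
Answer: 484/9 ≈ 53.778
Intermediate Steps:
M(O, S) = ⅓ - S/3 (M(O, S) = (1 - S)/3 = ⅓ - S/3)
((M(4, 0 - 1*(-2)) - 61) + 54)² = (((⅓ - (0 - 1*(-2))/3) - 61) + 54)² = (((⅓ - (0 + 2)/3) - 61) + 54)² = (((⅓ - ⅓*2) - 61) + 54)² = (((⅓ - ⅔) - 61) + 54)² = ((-⅓ - 61) + 54)² = (-184/3 + 54)² = (-22/3)² = 484/9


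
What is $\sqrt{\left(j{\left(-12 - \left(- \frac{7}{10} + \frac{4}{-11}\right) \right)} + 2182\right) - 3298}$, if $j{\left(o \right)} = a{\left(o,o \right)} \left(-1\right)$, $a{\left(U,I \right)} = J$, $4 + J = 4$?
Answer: $6 i \sqrt{31} \approx 33.407 i$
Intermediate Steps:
$J = 0$ ($J = -4 + 4 = 0$)
$a{\left(U,I \right)} = 0$
$j{\left(o \right)} = 0$ ($j{\left(o \right)} = 0 \left(-1\right) = 0$)
$\sqrt{\left(j{\left(-12 - \left(- \frac{7}{10} + \frac{4}{-11}\right) \right)} + 2182\right) - 3298} = \sqrt{\left(0 + 2182\right) - 3298} = \sqrt{2182 - 3298} = \sqrt{-1116} = 6 i \sqrt{31}$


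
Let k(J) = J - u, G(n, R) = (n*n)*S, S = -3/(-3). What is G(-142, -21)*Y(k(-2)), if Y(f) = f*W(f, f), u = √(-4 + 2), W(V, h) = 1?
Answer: -40328 - 20164*I*√2 ≈ -40328.0 - 28516.0*I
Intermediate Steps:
S = 1 (S = -3*(-⅓) = 1)
u = I*√2 (u = √(-2) = I*√2 ≈ 1.4142*I)
G(n, R) = n² (G(n, R) = (n*n)*1 = n²*1 = n²)
k(J) = J - I*√2
Y(f) = f (Y(f) = f*1 = f)
G(-142, -21)*Y(k(-2)) = (-142)²*(-2 - I*√2) = 20164*(-2 - I*√2) = -40328 - 20164*I*√2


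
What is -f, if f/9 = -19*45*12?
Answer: 92340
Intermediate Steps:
f = -92340 (f = 9*(-19*45*12) = 9*(-855*12) = 9*(-10260) = -92340)
-f = -1*(-92340) = 92340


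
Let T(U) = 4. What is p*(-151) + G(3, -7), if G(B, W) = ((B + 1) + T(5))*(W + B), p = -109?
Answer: 16427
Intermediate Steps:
G(B, W) = (5 + B)*(B + W) (G(B, W) = ((B + 1) + 4)*(W + B) = ((1 + B) + 4)*(B + W) = (5 + B)*(B + W))
p*(-151) + G(3, -7) = -109*(-151) + (3² + 5*3 + 5*(-7) + 3*(-7)) = 16459 + (9 + 15 - 35 - 21) = 16459 - 32 = 16427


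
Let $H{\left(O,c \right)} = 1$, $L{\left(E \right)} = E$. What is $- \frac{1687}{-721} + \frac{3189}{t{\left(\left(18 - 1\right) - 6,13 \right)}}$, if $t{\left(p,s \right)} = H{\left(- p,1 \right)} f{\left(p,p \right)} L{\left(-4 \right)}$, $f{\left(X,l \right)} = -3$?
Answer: $\frac{110453}{412} \approx 268.09$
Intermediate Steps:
$t{\left(p,s \right)} = 12$ ($t{\left(p,s \right)} = 1 \left(-3\right) \left(-4\right) = \left(-3\right) \left(-4\right) = 12$)
$- \frac{1687}{-721} + \frac{3189}{t{\left(\left(18 - 1\right) - 6,13 \right)}} = - \frac{1687}{-721} + \frac{3189}{12} = \left(-1687\right) \left(- \frac{1}{721}\right) + 3189 \cdot \frac{1}{12} = \frac{241}{103} + \frac{1063}{4} = \frac{110453}{412}$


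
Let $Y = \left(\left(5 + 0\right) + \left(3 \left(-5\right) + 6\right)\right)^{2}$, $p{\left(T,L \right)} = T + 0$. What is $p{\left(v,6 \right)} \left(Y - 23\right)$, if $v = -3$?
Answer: $21$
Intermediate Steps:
$p{\left(T,L \right)} = T$
$Y = 16$ ($Y = \left(5 + \left(-15 + 6\right)\right)^{2} = \left(5 - 9\right)^{2} = \left(-4\right)^{2} = 16$)
$p{\left(v,6 \right)} \left(Y - 23\right) = - 3 \left(16 - 23\right) = \left(-3\right) \left(-7\right) = 21$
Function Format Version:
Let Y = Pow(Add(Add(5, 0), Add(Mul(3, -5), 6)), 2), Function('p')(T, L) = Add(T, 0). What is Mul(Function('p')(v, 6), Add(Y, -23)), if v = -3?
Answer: 21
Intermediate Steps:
Function('p')(T, L) = T
Y = 16 (Y = Pow(Add(5, Add(-15, 6)), 2) = Pow(Add(5, -9), 2) = Pow(-4, 2) = 16)
Mul(Function('p')(v, 6), Add(Y, -23)) = Mul(-3, Add(16, -23)) = Mul(-3, -7) = 21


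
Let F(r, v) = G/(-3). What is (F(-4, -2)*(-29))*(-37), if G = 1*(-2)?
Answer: 2146/3 ≈ 715.33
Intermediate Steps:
G = -2
F(r, v) = ⅔ (F(r, v) = -2/(-3) = -2*(-⅓) = ⅔)
(F(-4, -2)*(-29))*(-37) = ((⅔)*(-29))*(-37) = -58/3*(-37) = 2146/3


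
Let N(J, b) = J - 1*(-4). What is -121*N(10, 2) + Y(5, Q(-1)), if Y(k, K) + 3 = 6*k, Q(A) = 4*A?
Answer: -1667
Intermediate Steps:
N(J, b) = 4 + J (N(J, b) = J + 4 = 4 + J)
Y(k, K) = -3 + 6*k
-121*N(10, 2) + Y(5, Q(-1)) = -121*(4 + 10) + (-3 + 6*5) = -121*14 + (-3 + 30) = -1694 + 27 = -1667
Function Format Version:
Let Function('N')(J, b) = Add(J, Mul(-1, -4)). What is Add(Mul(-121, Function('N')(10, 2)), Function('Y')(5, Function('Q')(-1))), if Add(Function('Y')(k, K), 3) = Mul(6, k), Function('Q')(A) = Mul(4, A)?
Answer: -1667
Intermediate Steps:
Function('N')(J, b) = Add(4, J) (Function('N')(J, b) = Add(J, 4) = Add(4, J))
Function('Y')(k, K) = Add(-3, Mul(6, k))
Add(Mul(-121, Function('N')(10, 2)), Function('Y')(5, Function('Q')(-1))) = Add(Mul(-121, Add(4, 10)), Add(-3, Mul(6, 5))) = Add(Mul(-121, 14), Add(-3, 30)) = Add(-1694, 27) = -1667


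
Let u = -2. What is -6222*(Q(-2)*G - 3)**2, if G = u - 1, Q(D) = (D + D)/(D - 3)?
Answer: -4535838/25 ≈ -1.8143e+5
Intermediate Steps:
Q(D) = 2*D/(-3 + D) (Q(D) = (2*D)/(-3 + D) = 2*D/(-3 + D))
G = -3 (G = -2 - 1 = -3)
-6222*(Q(-2)*G - 3)**2 = -6222*((2*(-2)/(-3 - 2))*(-3) - 3)**2 = -6222*((2*(-2)/(-5))*(-3) - 3)**2 = -6222*((2*(-2)*(-1/5))*(-3) - 3)**2 = -6222*((4/5)*(-3) - 3)**2 = -6222*(-12/5 - 3)**2 = -6222*(-27/5)**2 = -6222*729/25 = -4535838/25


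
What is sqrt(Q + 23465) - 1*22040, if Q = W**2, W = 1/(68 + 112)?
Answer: -22040 + sqrt(760266001)/180 ≈ -21887.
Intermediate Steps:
W = 1/180 ≈ 0.0055556
Q = 1/32400 (Q = (1/180)**2 = 1/32400 ≈ 3.0864e-5)
sqrt(Q + 23465) - 1*22040 = sqrt(1/32400 + 23465) - 1*22040 = sqrt(760266001/32400) - 22040 = sqrt(760266001)/180 - 22040 = -22040 + sqrt(760266001)/180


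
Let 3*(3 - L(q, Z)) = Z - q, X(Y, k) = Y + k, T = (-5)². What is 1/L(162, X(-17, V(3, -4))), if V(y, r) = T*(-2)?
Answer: 3/238 ≈ 0.012605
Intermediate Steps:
T = 25
V(y, r) = -50 (V(y, r) = 25*(-2) = -50)
L(q, Z) = 3 - Z/3 + q/3 (L(q, Z) = 3 - (Z - q)/3 = 3 + (-Z/3 + q/3) = 3 - Z/3 + q/3)
1/L(162, X(-17, V(3, -4))) = 1/(3 - (-17 - 50)/3 + (⅓)*162) = 1/(3 - ⅓*(-67) + 54) = 1/(3 + 67/3 + 54) = 1/(238/3) = 3/238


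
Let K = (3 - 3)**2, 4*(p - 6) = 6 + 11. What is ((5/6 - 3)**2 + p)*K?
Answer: 0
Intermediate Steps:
p = 41/4 (p = 6 + (6 + 11)/4 = 6 + (1/4)*17 = 6 + 17/4 = 41/4 ≈ 10.250)
K = 0 (K = 0**2 = 0)
((5/6 - 3)**2 + p)*K = ((5/6 - 3)**2 + 41/4)*0 = ((-13/6)**2 + 41/4)*0 = (169/36 + 41/4)*0 = (269/18)*0 = 0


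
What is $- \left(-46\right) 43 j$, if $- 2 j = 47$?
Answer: $-46483$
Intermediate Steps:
$j = - \frac{47}{2}$ ($j = \left(- \frac{1}{2}\right) 47 = - \frac{47}{2} \approx -23.5$)
$- \left(-46\right) 43 j = - \frac{\left(-46\right) 43 \left(-47\right)}{2} = - \frac{\left(-1978\right) \left(-47\right)}{2} = \left(-1\right) 46483 = -46483$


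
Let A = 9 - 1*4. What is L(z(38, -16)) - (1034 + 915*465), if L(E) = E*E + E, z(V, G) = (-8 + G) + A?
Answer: -426167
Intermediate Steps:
A = 5 (A = 9 - 4 = 5)
z(V, G) = -3 + G (z(V, G) = (-8 + G) + 5 = -3 + G)
L(E) = E + E**2 (L(E) = E**2 + E = E + E**2)
L(z(38, -16)) - (1034 + 915*465) = (-3 - 16)*(1 + (-3 - 16)) - (1034 + 915*465) = -19*(1 - 19) - (1034 + 425475) = -19*(-18) - 1*426509 = 342 - 426509 = -426167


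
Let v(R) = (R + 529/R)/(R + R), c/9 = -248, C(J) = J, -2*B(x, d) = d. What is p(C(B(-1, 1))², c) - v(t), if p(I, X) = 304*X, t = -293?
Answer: -58250993461/85849 ≈ -6.7853e+5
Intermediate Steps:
B(x, d) = -d/2
c = -2232 (c = 9*(-248) = -2232)
v(R) = (R + 529/R)/(2*R) (v(R) = (R + 529/R)/((2*R)) = (R + 529/R)*(1/(2*R)) = (R + 529/R)/(2*R))
p(C(B(-1, 1))², c) - v(t) = 304*(-2232) - (529 + (-293)²)/(2*(-293)²) = -678528 - (529 + 85849)/(2*85849) = -678528 - 86378/(2*85849) = -678528 - 1*43189/85849 = -678528 - 43189/85849 = -58250993461/85849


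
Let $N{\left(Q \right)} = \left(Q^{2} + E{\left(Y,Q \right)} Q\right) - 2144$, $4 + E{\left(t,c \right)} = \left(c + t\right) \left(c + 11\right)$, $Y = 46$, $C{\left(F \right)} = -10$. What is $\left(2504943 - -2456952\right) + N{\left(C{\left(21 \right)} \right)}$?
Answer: $4959531$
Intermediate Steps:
$E{\left(t,c \right)} = -4 + \left(11 + c\right) \left(c + t\right)$ ($E{\left(t,c \right)} = -4 + \left(c + t\right) \left(c + 11\right) = -4 + \left(c + t\right) \left(11 + c\right) = -4 + \left(11 + c\right) \left(c + t\right)$)
$N{\left(Q \right)} = -2144 + Q^{2} + Q \left(502 + Q^{2} + 57 Q\right)$ ($N{\left(Q \right)} = \left(Q^{2} + \left(-4 + Q^{2} + 11 Q + 11 \cdot 46 + Q 46\right) Q\right) - 2144 = \left(Q^{2} + \left(-4 + Q^{2} + 11 Q + 506 + 46 Q\right) Q\right) - 2144 = \left(Q^{2} + \left(502 + Q^{2} + 57 Q\right) Q\right) - 2144 = \left(Q^{2} + Q \left(502 + Q^{2} + 57 Q\right)\right) - 2144 = -2144 + Q^{2} + Q \left(502 + Q^{2} + 57 Q\right)$)
$\left(2504943 - -2456952\right) + N{\left(C{\left(21 \right)} \right)} = \left(2504943 - -2456952\right) + \left(-2144 + \left(-10\right)^{3} + 58 \left(-10\right)^{2} + 502 \left(-10\right)\right) = \left(2504943 + 2456952\right) - 2364 = 4961895 - 2364 = 4959531$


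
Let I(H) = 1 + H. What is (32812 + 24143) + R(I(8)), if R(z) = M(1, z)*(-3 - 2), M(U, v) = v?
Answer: 56910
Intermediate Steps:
R(z) = -5*z (R(z) = z*(-3 - 2) = z*(-5) = -5*z)
(32812 + 24143) + R(I(8)) = (32812 + 24143) - 5*(1 + 8) = 56955 - 5*9 = 56955 - 45 = 56910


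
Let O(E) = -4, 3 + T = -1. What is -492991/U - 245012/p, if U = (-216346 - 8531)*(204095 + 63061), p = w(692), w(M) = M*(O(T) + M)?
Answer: -919963123110913/1787658347845872 ≈ -0.51462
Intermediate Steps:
T = -4 (T = -3 - 1 = -4)
w(M) = M*(-4 + M)
p = 476096 (p = 692*(-4 + 692) = 692*688 = 476096)
U = -60077239812 (U = -224877*267156 = -60077239812)
-492991/U - 245012/p = -492991/(-60077239812) - 245012/476096 = -492991*(-1/60077239812) - 245012*1/476096 = 492991/60077239812 - 61253/119024 = -919963123110913/1787658347845872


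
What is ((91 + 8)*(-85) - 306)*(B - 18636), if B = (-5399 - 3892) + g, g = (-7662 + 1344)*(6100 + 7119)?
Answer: 728600907249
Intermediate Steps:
g = -83517642 (g = -6318*13219 = -83517642)
B = -83526933 (B = (-5399 - 3892) - 83517642 = -9291 - 83517642 = -83526933)
((91 + 8)*(-85) - 306)*(B - 18636) = ((91 + 8)*(-85) - 306)*(-83526933 - 18636) = (99*(-85) - 306)*(-83545569) = (-8415 - 306)*(-83545569) = -8721*(-83545569) = 728600907249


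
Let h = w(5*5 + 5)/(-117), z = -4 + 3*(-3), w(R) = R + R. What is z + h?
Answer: -527/39 ≈ -13.513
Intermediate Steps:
w(R) = 2*R
z = -13 (z = -4 - 9 = -13)
h = -20/39 (h = (2*(5*5 + 5))/(-117) = (2*(25 + 5))*(-1/117) = (2*30)*(-1/117) = 60*(-1/117) = -20/39 ≈ -0.51282)
z + h = -13 - 20/39 = -527/39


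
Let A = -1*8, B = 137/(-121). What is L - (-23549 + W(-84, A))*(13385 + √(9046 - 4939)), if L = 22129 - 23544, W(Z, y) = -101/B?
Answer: 43019089065/137 + 118917704*√3/137 ≈ 3.1551e+8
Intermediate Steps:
B = -137/121 (B = 137*(-1/121) = -137/121 ≈ -1.1322)
A = -8
W(Z, y) = 12221/137 (W(Z, y) = -101/(-137/121) = -101*(-121/137) = 12221/137)
L = -1415
L - (-23549 + W(-84, A))*(13385 + √(9046 - 4939)) = -1415 - (-23549 + 12221/137)*(13385 + √(9046 - 4939)) = -1415 - (-3213992)*(13385 + √4107)/137 = -1415 - (-3213992)*(13385 + 37*√3)/137 = -1415 - (-43019282920/137 - 118917704*√3/137) = -1415 + (43019282920/137 + 118917704*√3/137) = 43019089065/137 + 118917704*√3/137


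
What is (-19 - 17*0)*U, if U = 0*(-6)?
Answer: 0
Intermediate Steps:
U = 0
(-19 - 17*0)*U = (-19 - 17*0)*0 = (-19 + 0)*0 = -19*0 = 0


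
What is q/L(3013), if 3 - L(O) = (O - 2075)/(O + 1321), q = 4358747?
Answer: 9445404749/6032 ≈ 1.5659e+6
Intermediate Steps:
L(O) = 3 - (-2075 + O)/(1321 + O) (L(O) = 3 - (O - 2075)/(O + 1321) = 3 - (-2075 + O)/(1321 + O))
q/L(3013) = 4358747/((2*(3019 + 3013)/(1321 + 3013))) = 4358747/((2*6032/4334)) = 4358747/((2*(1/4334)*6032)) = 4358747/(6032/2167) = 4358747*(2167/6032) = 9445404749/6032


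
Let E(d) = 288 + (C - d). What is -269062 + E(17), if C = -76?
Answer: -268867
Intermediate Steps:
E(d) = 212 - d (E(d) = 288 + (-76 - d) = 212 - d)
-269062 + E(17) = -269062 + (212 - 1*17) = -269062 + (212 - 17) = -269062 + 195 = -268867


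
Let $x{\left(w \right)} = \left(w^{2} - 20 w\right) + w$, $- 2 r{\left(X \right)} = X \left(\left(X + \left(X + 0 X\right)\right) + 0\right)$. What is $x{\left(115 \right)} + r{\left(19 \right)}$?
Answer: $10679$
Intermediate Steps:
$r{\left(X \right)} = - X^{2}$ ($r{\left(X \right)} = - \frac{X \left(\left(X + \left(X + 0 X\right)\right) + 0\right)}{2} = - \frac{X \left(\left(X + \left(X + 0\right)\right) + 0\right)}{2} = - \frac{X \left(\left(X + X\right) + 0\right)}{2} = - \frac{X \left(2 X + 0\right)}{2} = - \frac{X 2 X}{2} = - \frac{2 X^{2}}{2} = - X^{2}$)
$x{\left(w \right)} = w^{2} - 19 w$
$x{\left(115 \right)} + r{\left(19 \right)} = 115 \left(-19 + 115\right) - 19^{2} = 115 \cdot 96 - 361 = 11040 - 361 = 10679$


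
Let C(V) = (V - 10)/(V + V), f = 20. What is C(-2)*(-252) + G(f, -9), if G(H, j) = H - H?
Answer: -756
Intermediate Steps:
G(H, j) = 0
C(V) = (-10 + V)/(2*V) (C(V) = (-10 + V)/((2*V)) = (-10 + V)*(1/(2*V)) = (-10 + V)/(2*V))
C(-2)*(-252) + G(f, -9) = ((1/2)*(-10 - 2)/(-2))*(-252) + 0 = ((1/2)*(-1/2)*(-12))*(-252) + 0 = 3*(-252) + 0 = -756 + 0 = -756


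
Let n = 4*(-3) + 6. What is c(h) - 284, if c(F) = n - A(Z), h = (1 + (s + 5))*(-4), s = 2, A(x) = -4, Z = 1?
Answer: -286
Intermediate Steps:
h = -32 (h = (1 + (2 + 5))*(-4) = (1 + 7)*(-4) = 8*(-4) = -32)
n = -6 (n = -12 + 6 = -6)
c(F) = -2 (c(F) = -6 - 1*(-4) = -6 + 4 = -2)
c(h) - 284 = -2 - 284 = -286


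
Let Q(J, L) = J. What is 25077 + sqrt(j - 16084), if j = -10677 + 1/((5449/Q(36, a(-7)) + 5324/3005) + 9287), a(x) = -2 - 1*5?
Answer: 25077 + I*sqrt(27909528553153709867701)/1021233569 ≈ 25077.0 + 163.59*I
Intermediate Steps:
a(x) = -7 (a(x) = -2 - 5 = -7)
j = -10903710708033/1021233569 (j = -10677 + 1/((5449/36 + 5324/3005) + 9287) = -10677 + 1/(16565909/108180 + 9287) = -10677 + 1/(1021233569/108180) = -10677 + 108180/1021233569 = -10903710708033/1021233569 ≈ -10677.)
25077 + sqrt(j - 16084) = 25077 + sqrt(-10903710708033/1021233569 - 16084) = 25077 + sqrt(-27329231431829/1021233569) = 25077 + I*sqrt(27909528553153709867701)/1021233569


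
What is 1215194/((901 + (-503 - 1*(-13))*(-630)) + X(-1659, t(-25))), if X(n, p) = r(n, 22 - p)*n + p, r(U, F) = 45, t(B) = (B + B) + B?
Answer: 1215194/234871 ≈ 5.1739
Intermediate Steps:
t(B) = 3*B (t(B) = 2*B + B = 3*B)
X(n, p) = p + 45*n (X(n, p) = 45*n + p = p + 45*n)
1215194/((901 + (-503 - 1*(-13))*(-630)) + X(-1659, t(-25))) = 1215194/((901 + (-503 - 1*(-13))*(-630)) + (3*(-25) + 45*(-1659))) = 1215194/((901 + (-503 + 13)*(-630)) + (-75 - 74655)) = 1215194/((901 - 490*(-630)) - 74730) = 1215194/((901 + 308700) - 74730) = 1215194/(309601 - 74730) = 1215194/234871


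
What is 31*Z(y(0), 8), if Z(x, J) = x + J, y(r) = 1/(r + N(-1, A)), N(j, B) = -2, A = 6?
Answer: 465/2 ≈ 232.50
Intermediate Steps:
y(r) = 1/(-2 + r) (y(r) = 1/(r - 2) = 1/(-2 + r))
Z(x, J) = J + x
31*Z(y(0), 8) = 31*(8 + 1/(-2 + 0)) = 31*(8 + 1/(-2)) = 31*(8 - ½) = 31*(15/2) = 465/2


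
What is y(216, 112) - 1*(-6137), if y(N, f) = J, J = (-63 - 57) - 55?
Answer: 5962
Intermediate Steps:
J = -175 (J = -120 - 55 = -175)
y(N, f) = -175
y(216, 112) - 1*(-6137) = -175 - 1*(-6137) = -175 + 6137 = 5962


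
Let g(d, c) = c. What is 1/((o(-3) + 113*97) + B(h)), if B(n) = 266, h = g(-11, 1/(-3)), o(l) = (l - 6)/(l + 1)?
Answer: 2/22463 ≈ 8.9035e-5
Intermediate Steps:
o(l) = (-6 + l)/(1 + l)
h = -1/3 (h = 1/(-3) = -1/3 ≈ -0.33333)
1/((o(-3) + 113*97) + B(h)) = 1/(((-6 - 3)/(1 - 3) + 113*97) + 266) = 1/((-9/(-2) + 10961) + 266) = 1/((-1/2*(-9) + 10961) + 266) = 1/((9/2 + 10961) + 266) = 1/(21931/2 + 266) = 1/(22463/2) = 2/22463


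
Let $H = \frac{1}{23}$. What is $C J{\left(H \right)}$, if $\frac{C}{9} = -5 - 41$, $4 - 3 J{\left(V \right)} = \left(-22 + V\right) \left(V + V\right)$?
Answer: $- \frac{18756}{23} \approx -815.48$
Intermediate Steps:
$H = \frac{1}{23} \approx 0.043478$
$J{\left(V \right)} = \frac{4}{3} - \frac{2 V \left(-22 + V\right)}{3}$ ($J{\left(V \right)} = \frac{4}{3} - \frac{\left(-22 + V\right) \left(V + V\right)}{3} = \frac{4}{3} - \frac{\left(-22 + V\right) 2 V}{3} = \frac{4}{3} - \frac{2 V \left(-22 + V\right)}{3}$)
$C = -414$ ($C = 9 \left(-5 - 41\right) = 9 \left(-46\right) = -414$)
$C J{\left(H \right)} = - 414 \left(\frac{4}{3} - \frac{2}{3 \cdot 529} + \frac{44}{3} \cdot \frac{1}{23}\right) = - 414 \left(\frac{4}{3} - \frac{2}{1587} + \frac{44}{69}\right) = \left(-414\right) \frac{1042}{529} = - \frac{18756}{23}$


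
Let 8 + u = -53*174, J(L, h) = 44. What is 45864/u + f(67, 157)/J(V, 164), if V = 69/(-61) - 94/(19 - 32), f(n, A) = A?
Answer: -21881/15620 ≈ -1.4008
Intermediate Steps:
V = 4837/793 (V = 69*(-1/61) - 94/(-13) = -69/61 - 94*(-1/13) = -69/61 + 94/13 = 4837/793 ≈ 6.0996)
u = -9230 (u = -8 - 53*174 = -8 - 9222 = -9230)
45864/u + f(67, 157)/J(V, 164) = 45864/(-9230) + 157/44 = 45864*(-1/9230) + 157*(1/44) = -1764/355 + 157/44 = -21881/15620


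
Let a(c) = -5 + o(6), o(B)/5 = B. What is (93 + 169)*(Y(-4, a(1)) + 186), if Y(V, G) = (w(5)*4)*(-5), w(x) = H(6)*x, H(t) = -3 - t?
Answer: 284532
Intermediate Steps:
o(B) = 5*B
w(x) = -9*x (w(x) = (-3 - 1*6)*x = (-3 - 6)*x = -9*x)
a(c) = 25 (a(c) = -5 + 5*6 = -5 + 30 = 25)
Y(V, G) = 900 (Y(V, G) = (-9*5*4)*(-5) = -45*4*(-5) = -180*(-5) = 900)
(93 + 169)*(Y(-4, a(1)) + 186) = (93 + 169)*(900 + 186) = 262*1086 = 284532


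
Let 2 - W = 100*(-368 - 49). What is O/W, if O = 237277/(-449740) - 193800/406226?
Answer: -91773849301/3809395989935240 ≈ -2.4091e-5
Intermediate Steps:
W = 41702 (W = 2 - 100*(-368 - 49) = 2 - 100*(-417) = 2 - 1*(-41700) = 2 + 41700 = 41702)
O = -91773849301/91348040620 (O = 237277*(-1/449740) - 193800*1/406226 = -237277/449740 - 96900/203113 = -91773849301/91348040620 ≈ -1.0047)
O/W = -91773849301/91348040620/41702 = -91773849301/91348040620*1/41702 = -91773849301/3809395989935240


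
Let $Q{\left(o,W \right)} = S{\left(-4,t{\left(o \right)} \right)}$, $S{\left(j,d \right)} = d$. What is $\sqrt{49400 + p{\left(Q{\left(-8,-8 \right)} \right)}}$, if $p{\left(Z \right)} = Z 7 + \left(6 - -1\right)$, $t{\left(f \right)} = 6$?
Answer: $\sqrt{49449} \approx 222.37$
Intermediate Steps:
$Q{\left(o,W \right)} = 6$
$p{\left(Z \right)} = 7 + 7 Z$ ($p{\left(Z \right)} = 7 Z + \left(6 + 1\right) = 7 Z + 7 = 7 + 7 Z$)
$\sqrt{49400 + p{\left(Q{\left(-8,-8 \right)} \right)}} = \sqrt{49400 + \left(7 + 7 \cdot 6\right)} = \sqrt{49400 + \left(7 + 42\right)} = \sqrt{49400 + 49} = \sqrt{49449}$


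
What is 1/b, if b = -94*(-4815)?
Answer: 1/452610 ≈ 2.2094e-6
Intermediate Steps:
b = 452610
1/b = 1/452610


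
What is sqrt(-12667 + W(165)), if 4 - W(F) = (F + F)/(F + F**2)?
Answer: I*sqrt(87235490)/83 ≈ 112.53*I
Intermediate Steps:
W(F) = 4 - 2*F/(F + F**2) (W(F) = 4 - (F + F)/(F + F**2) = 4 - 2*F/(F + F**2))
sqrt(-12667 + W(165)) = sqrt(-12667 + 2*(1 + 2*165)/(1 + 165)) = sqrt(-12667 + 2*(1 + 330)/166) = sqrt(-12667 + 2*(1/166)*331) = sqrt(-12667 + 331/83) = sqrt(-1051030/83) = I*sqrt(87235490)/83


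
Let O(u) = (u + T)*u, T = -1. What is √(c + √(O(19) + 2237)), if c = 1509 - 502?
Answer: √(1007 + √2579) ≈ 32.524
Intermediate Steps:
O(u) = u*(-1 + u) (O(u) = (u - 1)*u = (-1 + u)*u = u*(-1 + u))
c = 1007
√(c + √(O(19) + 2237)) = √(1007 + √(19*(-1 + 19) + 2237)) = √(1007 + √(19*18 + 2237)) = √(1007 + √(342 + 2237)) = √(1007 + √2579)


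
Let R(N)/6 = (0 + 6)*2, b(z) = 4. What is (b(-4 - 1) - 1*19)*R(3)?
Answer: -1080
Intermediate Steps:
R(N) = 72 (R(N) = 6*((0 + 6)*2) = 6*(6*2) = 6*12 = 72)
(b(-4 - 1) - 1*19)*R(3) = (4 - 1*19)*72 = (4 - 19)*72 = -15*72 = -1080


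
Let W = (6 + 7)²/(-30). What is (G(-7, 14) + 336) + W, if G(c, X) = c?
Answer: 9701/30 ≈ 323.37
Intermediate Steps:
W = -169/30 (W = 13²*(-1/30) = 169*(-1/30) = -169/30 ≈ -5.6333)
(G(-7, 14) + 336) + W = (-7 + 336) - 169/30 = 329 - 169/30 = 9701/30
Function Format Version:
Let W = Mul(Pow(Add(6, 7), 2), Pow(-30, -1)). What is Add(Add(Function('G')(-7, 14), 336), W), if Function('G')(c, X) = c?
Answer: Rational(9701, 30) ≈ 323.37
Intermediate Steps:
W = Rational(-169, 30) (W = Mul(Pow(13, 2), Rational(-1, 30)) = Mul(169, Rational(-1, 30)) = Rational(-169, 30) ≈ -5.6333)
Add(Add(Function('G')(-7, 14), 336), W) = Add(Add(-7, 336), Rational(-169, 30)) = Add(329, Rational(-169, 30)) = Rational(9701, 30)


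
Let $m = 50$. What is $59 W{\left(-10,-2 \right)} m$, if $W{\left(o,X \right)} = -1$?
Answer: $-2950$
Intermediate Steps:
$59 W{\left(-10,-2 \right)} m = 59 \left(-1\right) 50 = \left(-59\right) 50 = -2950$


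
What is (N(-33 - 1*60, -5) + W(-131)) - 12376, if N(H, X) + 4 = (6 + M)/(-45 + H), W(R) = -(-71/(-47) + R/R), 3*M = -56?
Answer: -120468553/9729 ≈ -12382.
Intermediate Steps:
M = -56/3 (M = (⅓)*(-56) = -56/3 ≈ -18.667)
W(R) = -118/47 (W(R) = -(-71*(-1/47) + 1) = -(71/47 + 1) = -1*118/47 = -118/47)
N(H, X) = -4 - 38/(3*(-45 + H)) (N(H, X) = -4 + (6 - 56/3)/(-45 + H) = -4 - 38/(3*(-45 + H)))
(N(-33 - 1*60, -5) + W(-131)) - 12376 = (2*(251 - 6*(-33 - 1*60))/(3*(-45 + (-33 - 1*60))) - 118/47) - 12376 = (2*(251 - 6*(-33 - 60))/(3*(-45 + (-33 - 60))) - 118/47) - 12376 = (2*(251 - 6*(-93))/(3*(-45 - 93)) - 118/47) - 12376 = ((⅔)*(251 + 558)/(-138) - 118/47) - 12376 = ((⅔)*(-1/138)*809 - 118/47) - 12376 = (-809/207 - 118/47) - 12376 = -62449/9729 - 12376 = -120468553/9729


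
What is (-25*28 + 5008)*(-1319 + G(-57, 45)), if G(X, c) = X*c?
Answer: -16732272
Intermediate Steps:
(-25*28 + 5008)*(-1319 + G(-57, 45)) = (-25*28 + 5008)*(-1319 - 57*45) = (-700 + 5008)*(-1319 - 2565) = 4308*(-3884) = -16732272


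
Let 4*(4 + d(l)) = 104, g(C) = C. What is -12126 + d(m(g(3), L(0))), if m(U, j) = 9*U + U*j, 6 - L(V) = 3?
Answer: -12104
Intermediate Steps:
L(V) = 3 (L(V) = 6 - 1*3 = 6 - 3 = 3)
d(l) = 22 (d(l) = -4 + (¼)*104 = -4 + 26 = 22)
-12126 + d(m(g(3), L(0))) = -12126 + 22 = -12104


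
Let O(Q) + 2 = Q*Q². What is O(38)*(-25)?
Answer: -1371750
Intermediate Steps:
O(Q) = -2 + Q³ (O(Q) = -2 + Q*Q² = -2 + Q³)
O(38)*(-25) = (-2 + 38³)*(-25) = (-2 + 54872)*(-25) = 54870*(-25) = -1371750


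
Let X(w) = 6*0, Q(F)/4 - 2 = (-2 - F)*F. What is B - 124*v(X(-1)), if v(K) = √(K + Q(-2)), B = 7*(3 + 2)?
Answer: 35 - 248*√2 ≈ -315.73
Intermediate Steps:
Q(F) = 8 + 4*F*(-2 - F) (Q(F) = 8 + 4*((-2 - F)*F) = 8 + 4*(F*(-2 - F)) = 8 + 4*F*(-2 - F))
B = 35 (B = 7*5 = 35)
X(w) = 0
v(K) = √(8 + K) (v(K) = √(K + (8 - 8*(-2) - 4*(-2)²)) = √(K + (8 + 16 - 4*4)) = √(K + (8 + 16 - 16)) = √(K + 8) = √(8 + K))
B - 124*v(X(-1)) = 35 - 124*√(8 + 0) = 35 - 248*√2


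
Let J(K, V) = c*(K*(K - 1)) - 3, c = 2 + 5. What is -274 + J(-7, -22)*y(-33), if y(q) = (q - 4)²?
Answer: 532267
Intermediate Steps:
c = 7
J(K, V) = -3 + 7*K*(-1 + K) (J(K, V) = 7*(K*(K - 1)) - 3 = 7*(K*(-1 + K)) - 3 = 7*K*(-1 + K) - 3 = -3 + 7*K*(-1 + K))
y(q) = (-4 + q)²
-274 + J(-7, -22)*y(-33) = -274 + (-3 - 7*(-7) + 7*(-7)²)*(-4 - 33)² = -274 + (-3 + 49 + 7*49)*(-37)² = -274 + (-3 + 49 + 343)*1369 = -274 + 389*1369 = -274 + 532541 = 532267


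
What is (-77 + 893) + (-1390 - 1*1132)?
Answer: -1706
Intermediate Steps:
(-77 + 893) + (-1390 - 1*1132) = 816 + (-1390 - 1132) = 816 - 2522 = -1706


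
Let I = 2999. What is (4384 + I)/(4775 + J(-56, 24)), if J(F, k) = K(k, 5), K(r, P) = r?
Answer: 7383/4799 ≈ 1.5384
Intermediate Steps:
J(F, k) = k
(4384 + I)/(4775 + J(-56, 24)) = (4384 + 2999)/(4775 + 24) = 7383/4799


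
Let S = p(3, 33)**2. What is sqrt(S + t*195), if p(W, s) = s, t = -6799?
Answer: 2*I*sqrt(331179) ≈ 1151.0*I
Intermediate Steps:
S = 1089 (S = 33**2 = 1089)
sqrt(S + t*195) = sqrt(1089 - 6799*195) = sqrt(1089 - 1325805) = sqrt(-1324716) = 2*I*sqrt(331179)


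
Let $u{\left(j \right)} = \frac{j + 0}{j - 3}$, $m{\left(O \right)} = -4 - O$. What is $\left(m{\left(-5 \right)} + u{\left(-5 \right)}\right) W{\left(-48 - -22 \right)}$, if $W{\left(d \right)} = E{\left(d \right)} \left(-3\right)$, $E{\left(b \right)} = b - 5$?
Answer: $\frac{1209}{8} \approx 151.13$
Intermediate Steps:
$E{\left(b \right)} = -5 + b$
$W{\left(d \right)} = 15 - 3 d$ ($W{\left(d \right)} = \left(-5 + d\right) \left(-3\right) = 15 - 3 d$)
$u{\left(j \right)} = \frac{j}{-3 + j}$
$\left(m{\left(-5 \right)} + u{\left(-5 \right)}\right) W{\left(-48 - -22 \right)} = \left(\left(-4 - -5\right) - \frac{5}{-3 - 5}\right) \left(15 - 3 \left(-48 - -22\right)\right) = \left(\left(-4 + 5\right) - \frac{5}{-8}\right) \left(15 - 3 \left(-48 + 22\right)\right) = \left(1 - - \frac{5}{8}\right) \left(15 - -78\right) = \left(1 + \frac{5}{8}\right) \left(15 + 78\right) = \frac{13}{8} \cdot 93 = \frac{1209}{8}$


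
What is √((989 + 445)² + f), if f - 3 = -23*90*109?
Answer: √1830729 ≈ 1353.0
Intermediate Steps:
f = -225627 (f = 3 - 23*90*109 = 3 - 2070*109 = 3 - 225630 = -225627)
√((989 + 445)² + f) = √((989 + 445)² - 225627) = √(1434² - 225627) = √(2056356 - 225627) = √1830729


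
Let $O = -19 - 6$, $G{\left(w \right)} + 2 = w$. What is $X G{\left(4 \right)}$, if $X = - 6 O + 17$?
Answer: $334$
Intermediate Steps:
$G{\left(w \right)} = -2 + w$
$O = -25$
$X = 167$ ($X = \left(-6\right) \left(-25\right) + 17 = 150 + 17 = 167$)
$X G{\left(4 \right)} = 167 \left(-2 + 4\right) = 167 \cdot 2 = 334$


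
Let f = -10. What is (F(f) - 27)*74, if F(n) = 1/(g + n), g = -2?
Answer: -12025/6 ≈ -2004.2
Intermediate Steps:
F(n) = 1/(-2 + n)
(F(f) - 27)*74 = (1/(-2 - 10) - 27)*74 = (1/(-12) - 27)*74 = (-1/12 - 27)*74 = -325/12*74 = -12025/6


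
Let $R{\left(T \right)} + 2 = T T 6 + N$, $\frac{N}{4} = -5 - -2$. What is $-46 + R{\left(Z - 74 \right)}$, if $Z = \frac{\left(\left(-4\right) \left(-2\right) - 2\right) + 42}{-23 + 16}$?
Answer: $\frac{1919196}{49} \approx 39167.0$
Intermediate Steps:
$Z = - \frac{48}{7}$ ($Z = \frac{\left(8 - 2\right) + 42}{-7} = \left(6 + 42\right) \left(- \frac{1}{7}\right) = 48 \left(- \frac{1}{7}\right) = - \frac{48}{7} \approx -6.8571$)
$N = -12$ ($N = 4 \left(-5 - -2\right) = 4 \left(-5 + 2\right) = 4 \left(-3\right) = -12$)
$R{\left(T \right)} = -14 + 6 T^{2}$ ($R{\left(T \right)} = -2 + \left(T T 6 - 12\right) = -2 + \left(T^{2} \cdot 6 - 12\right) = -2 + \left(6 T^{2} - 12\right) = -2 + \left(-12 + 6 T^{2}\right) = -14 + 6 T^{2}$)
$-46 + R{\left(Z - 74 \right)} = -46 - \left(14 - 6 \left(- \frac{48}{7} - 74\right)^{2}\right) = -46 - \left(14 - 6 \left(- \frac{566}{7}\right)^{2}\right) = -46 + \left(-14 + 6 \cdot \frac{320356}{49}\right) = -46 + \left(-14 + \frac{1922136}{49}\right) = -46 + \frac{1921450}{49} = \frac{1919196}{49}$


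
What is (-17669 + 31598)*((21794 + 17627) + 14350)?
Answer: 748976259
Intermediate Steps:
(-17669 + 31598)*((21794 + 17627) + 14350) = 13929*(39421 + 14350) = 13929*53771 = 748976259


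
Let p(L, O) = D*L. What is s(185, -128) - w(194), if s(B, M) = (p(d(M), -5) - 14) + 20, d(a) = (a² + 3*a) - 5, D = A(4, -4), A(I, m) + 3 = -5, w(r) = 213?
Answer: -128167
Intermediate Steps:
A(I, m) = -8 (A(I, m) = -3 - 5 = -8)
D = -8
d(a) = -5 + a² + 3*a
p(L, O) = -8*L
s(B, M) = 46 - 24*M - 8*M² (s(B, M) = (-8*(-5 + M² + 3*M) - 14) + 20 = ((40 - 24*M - 8*M²) - 14) + 20 = (26 - 24*M - 8*M²) + 20 = 46 - 24*M - 8*M²)
s(185, -128) - w(194) = (46 - 24*(-128) - 8*(-128)²) - 1*213 = (46 + 3072 - 8*16384) - 213 = (46 + 3072 - 131072) - 213 = -127954 - 213 = -128167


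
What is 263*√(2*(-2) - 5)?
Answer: 789*I ≈ 789.0*I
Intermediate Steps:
263*√(2*(-2) - 5) = 263*√(-4 - 5) = 263*√(-9) = 263*(3*I) = 789*I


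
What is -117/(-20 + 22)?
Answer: -117/2 ≈ -58.500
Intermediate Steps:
-117/(-20 + 22) = -117/2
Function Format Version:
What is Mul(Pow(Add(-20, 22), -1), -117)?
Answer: Rational(-117, 2) ≈ -58.500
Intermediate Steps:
Mul(Pow(Add(-20, 22), -1), -117) = Mul(Pow(2, -1), -117) = Mul(Rational(1, 2), -117) = Rational(-117, 2)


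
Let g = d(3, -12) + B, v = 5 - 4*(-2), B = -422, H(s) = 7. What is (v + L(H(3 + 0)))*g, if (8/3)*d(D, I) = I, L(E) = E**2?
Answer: -26443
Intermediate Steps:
d(D, I) = 3*I/8
v = 13 (v = 5 + 8 = 13)
g = -853/2 (g = (3/8)*(-12) - 422 = -9/2 - 422 = -853/2 ≈ -426.50)
(v + L(H(3 + 0)))*g = (13 + 7**2)*(-853/2) = (13 + 49)*(-853/2) = 62*(-853/2) = -26443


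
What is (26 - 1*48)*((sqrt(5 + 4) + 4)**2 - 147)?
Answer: 2156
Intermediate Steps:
(26 - 1*48)*((sqrt(5 + 4) + 4)**2 - 147) = (26 - 48)*((sqrt(9) + 4)**2 - 147) = -22*((3 + 4)**2 - 147) = -22*(7**2 - 147) = -22*(49 - 147) = -22*(-98) = 2156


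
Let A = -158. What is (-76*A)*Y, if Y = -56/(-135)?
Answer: 672448/135 ≈ 4981.1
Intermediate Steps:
Y = 56/135 (Y = -56*(-1/135) = 56/135 ≈ 0.41481)
(-76*A)*Y = -76*(-158)*(56/135) = 12008*(56/135) = 672448/135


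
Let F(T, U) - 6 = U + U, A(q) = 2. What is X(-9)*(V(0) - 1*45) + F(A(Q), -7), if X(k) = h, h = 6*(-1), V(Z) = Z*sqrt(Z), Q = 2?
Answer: 262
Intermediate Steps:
V(Z) = Z**(3/2)
F(T, U) = 6 + 2*U (F(T, U) = 6 + (U + U) = 6 + 2*U)
h = -6
X(k) = -6
X(-9)*(V(0) - 1*45) + F(A(Q), -7) = -6*(0**(3/2) - 1*45) + (6 + 2*(-7)) = -6*(0 - 45) + (6 - 14) = -6*(-45) - 8 = 270 - 8 = 262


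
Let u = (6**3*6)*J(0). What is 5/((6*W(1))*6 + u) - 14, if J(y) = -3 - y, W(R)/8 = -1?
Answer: -58469/4176 ≈ -14.001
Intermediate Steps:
W(R) = -8 (W(R) = 8*(-1) = -8)
u = -3888 (u = (6**3*6)*(-3 - 1*0) = (216*6)*(-3 + 0) = 1296*(-3) = -3888)
5/((6*W(1))*6 + u) - 14 = 5/((6*(-8))*6 - 3888) - 14 = 5/(-48*6 - 3888) - 14 = 5/(-288 - 3888) - 14 = 5/(-4176) - 14 = 5*(-1/4176) - 14 = -5/4176 - 14 = -58469/4176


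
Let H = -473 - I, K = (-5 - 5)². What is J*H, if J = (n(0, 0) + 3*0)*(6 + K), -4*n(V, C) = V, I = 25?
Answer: 0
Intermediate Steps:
n(V, C) = -V/4
K = 100 (K = (-10)² = 100)
H = -498 (H = -473 - 1*25 = -473 - 25 = -498)
J = 0 (J = (-¼*0 + 3*0)*(6 + 100) = (0 + 0)*106 = 0*106 = 0)
J*H = 0*(-498) = 0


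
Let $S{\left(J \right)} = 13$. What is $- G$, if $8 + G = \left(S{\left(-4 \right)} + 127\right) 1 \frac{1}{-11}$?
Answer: $\frac{228}{11} \approx 20.727$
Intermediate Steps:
$G = - \frac{228}{11}$ ($G = -8 + \left(13 + 127\right) 1 \frac{1}{-11} = -8 + 140 \cdot 1 \left(- \frac{1}{11}\right) = -8 + 140 \left(- \frac{1}{11}\right) = -8 - \frac{140}{11} = - \frac{228}{11} \approx -20.727$)
$- G = \left(-1\right) \left(- \frac{228}{11}\right) = \frac{228}{11}$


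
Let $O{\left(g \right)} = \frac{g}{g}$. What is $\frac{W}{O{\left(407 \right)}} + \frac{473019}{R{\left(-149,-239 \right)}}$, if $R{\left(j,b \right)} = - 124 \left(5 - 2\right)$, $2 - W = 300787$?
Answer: $- \frac{37455013}{124} \approx -3.0206 \cdot 10^{5}$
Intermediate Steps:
$W = -300785$ ($W = 2 - 300787 = -300785$)
$O{\left(g \right)} = 1$
$R{\left(j,b \right)} = -372$ ($R{\left(j,b \right)} = \left(-124\right) 3 = -372$)
$\frac{W}{O{\left(407 \right)}} + \frac{473019}{R{\left(-149,-239 \right)}} = - \frac{300785}{1} + \frac{473019}{-372} = \left(-300785\right) 1 + 473019 \left(- \frac{1}{372}\right) = -300785 - \frac{157673}{124} = - \frac{37455013}{124}$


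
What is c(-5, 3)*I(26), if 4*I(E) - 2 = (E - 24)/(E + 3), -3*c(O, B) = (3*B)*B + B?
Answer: -150/29 ≈ -5.1724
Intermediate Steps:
c(O, B) = -B**2 - B/3 (c(O, B) = -((3*B)*B + B)/3 = -(3*B**2 + B)/3 = -(B + 3*B**2)/3 = -B**2 - B/3)
I(E) = 1/2 + (-24 + E)/(4*(3 + E)) (I(E) = 1/2 + ((E - 24)/(E + 3))/4 = 1/2 + ((-24 + E)/(3 + E))/4 = 1/2 + (-24 + E)/(4*(3 + E)))
c(-5, 3)*I(26) = (-1*3*(1/3 + 3))*(3*(-6 + 26)/(4*(3 + 26))) = (-1*3*10/3)*((3/4)*20/29) = -15*20/(2*29) = -10*15/29 = -150/29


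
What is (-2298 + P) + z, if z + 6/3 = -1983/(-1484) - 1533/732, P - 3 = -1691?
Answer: -180539165/45262 ≈ -3988.8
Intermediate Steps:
P = -1688 (P = 3 - 1691 = -1688)
z = -124833/45262 (z = -2 + (-1983/(-1484) - 1533/732) = -2 + (-1983*(-1/1484) - 1533*1/732) = -2 + (1983/1484 - 511/244) = -2 - 34309/45262 = -124833/45262 ≈ -2.7580)
(-2298 + P) + z = (-2298 - 1688) - 124833/45262 = -3986 - 124833/45262 = -180539165/45262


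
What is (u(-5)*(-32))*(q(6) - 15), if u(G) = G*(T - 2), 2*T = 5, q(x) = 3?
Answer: -960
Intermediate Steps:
T = 5/2 (T = (½)*5 = 5/2 ≈ 2.5000)
u(G) = G/2 (u(G) = G*(5/2 - 2) = G*(½) = G/2)
(u(-5)*(-32))*(q(6) - 15) = (((½)*(-5))*(-32))*(3 - 15) = -5/2*(-32)*(-12) = 80*(-12) = -960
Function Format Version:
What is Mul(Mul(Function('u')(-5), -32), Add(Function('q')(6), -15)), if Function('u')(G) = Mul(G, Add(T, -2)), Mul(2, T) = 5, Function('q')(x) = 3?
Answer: -960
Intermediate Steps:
T = Rational(5, 2) (T = Mul(Rational(1, 2), 5) = Rational(5, 2) ≈ 2.5000)
Function('u')(G) = Mul(Rational(1, 2), G) (Function('u')(G) = Mul(G, Add(Rational(5, 2), -2)) = Mul(G, Rational(1, 2)) = Mul(Rational(1, 2), G))
Mul(Mul(Function('u')(-5), -32), Add(Function('q')(6), -15)) = Mul(Mul(Mul(Rational(1, 2), -5), -32), Add(3, -15)) = Mul(Mul(Rational(-5, 2), -32), -12) = Mul(80, -12) = -960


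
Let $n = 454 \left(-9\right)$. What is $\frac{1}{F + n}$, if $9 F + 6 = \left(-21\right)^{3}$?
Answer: $- \frac{3}{15347} \approx -0.00019548$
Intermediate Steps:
$F = - \frac{3089}{3}$ ($F = - \frac{2}{3} + \frac{\left(-21\right)^{3}}{9} = - \frac{2}{3} + \frac{1}{9} \left(-9261\right) = - \frac{2}{3} - 1029 = - \frac{3089}{3} \approx -1029.7$)
$n = -4086$
$\frac{1}{F + n} = \frac{1}{- \frac{3089}{3} - 4086} = \frac{1}{- \frac{15347}{3}} = - \frac{3}{15347}$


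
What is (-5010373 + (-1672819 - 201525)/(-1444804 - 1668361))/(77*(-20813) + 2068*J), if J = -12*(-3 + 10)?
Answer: 2228302283743/789993637235 ≈ 2.8207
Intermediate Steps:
J = -84 (J = -12*7 = -84)
(-5010373 + (-1672819 - 201525)/(-1444804 - 1668361))/(77*(-20813) + 2068*J) = (-5010373 + (-1672819 - 201525)/(-1444804 - 1668361))/(77*(-20813) + 2068*(-84)) = (-5010373 - 1874344/(-3113165))/(-1602601 - 173712) = (-5010373 - 1874344*(-1/3113165))/(-1776313) = (-5010373 + 1874344/3113165)*(-1/1776313) = -15598115986201/3113165*(-1/1776313) = 2228302283743/789993637235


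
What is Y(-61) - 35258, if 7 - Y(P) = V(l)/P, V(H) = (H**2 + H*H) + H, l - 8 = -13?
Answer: -2150266/61 ≈ -35250.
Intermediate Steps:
l = -5 (l = 8 - 13 = -5)
V(H) = H + 2*H**2 (V(H) = (H**2 + H**2) + H = 2*H**2 + H = H + 2*H**2)
Y(P) = 7 - 45/P (Y(P) = 7 - (-5*(1 + 2*(-5)))/P = 7 - (-5*(1 - 10))/P = 7 - (-5*(-9))/P = 7 - 45/P)
Y(-61) - 35258 = (7 - 45/(-61)) - 35258 = (7 - 45*(-1/61)) - 35258 = (7 + 45/61) - 35258 = 472/61 - 35258 = -2150266/61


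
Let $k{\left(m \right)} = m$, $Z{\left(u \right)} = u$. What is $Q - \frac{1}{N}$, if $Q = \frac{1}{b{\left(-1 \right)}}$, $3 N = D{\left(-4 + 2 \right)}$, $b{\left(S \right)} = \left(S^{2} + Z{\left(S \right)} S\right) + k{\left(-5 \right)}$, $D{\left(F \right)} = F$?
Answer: $\frac{7}{6} \approx 1.1667$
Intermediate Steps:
$b{\left(S \right)} = -5 + 2 S^{2}$ ($b{\left(S \right)} = \left(S^{2} + S S\right) - 5 = \left(S^{2} + S^{2}\right) - 5 = 2 S^{2} - 5 = -5 + 2 S^{2}$)
$N = - \frac{2}{3}$ ($N = \frac{-4 + 2}{3} = \frac{1}{3} \left(-2\right) = - \frac{2}{3} \approx -0.66667$)
$Q = - \frac{1}{3}$ ($Q = \frac{1}{-5 + 2 \left(-1\right)^{2}} = \frac{1}{-5 + 2 \cdot 1} = \frac{1}{-5 + 2} = \frac{1}{-3} = - \frac{1}{3} \approx -0.33333$)
$Q - \frac{1}{N} = - \frac{1}{3} - \frac{1}{- \frac{2}{3}} = - \frac{1}{3} - - \frac{3}{2} = - \frac{1}{3} + \frac{3}{2} = \frac{7}{6}$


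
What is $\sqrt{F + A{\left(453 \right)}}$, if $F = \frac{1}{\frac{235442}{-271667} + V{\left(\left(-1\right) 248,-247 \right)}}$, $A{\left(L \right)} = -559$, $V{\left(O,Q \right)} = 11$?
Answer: $\frac{3 i \sqrt{470621665751890}}{2752895} \approx 23.641 i$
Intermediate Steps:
$F = \frac{271667}{2752895}$ ($F = \frac{1}{\frac{235442}{-271667} + 11} = \frac{1}{235442 \left(- \frac{1}{271667}\right) + 11} = \frac{1}{- \frac{235442}{271667} + 11} = \frac{1}{\frac{2752895}{271667}} = \frac{271667}{2752895} \approx 0.098684$)
$\sqrt{F + A{\left(453 \right)}} = \sqrt{\frac{271667}{2752895} - 559} = \sqrt{- \frac{1538596638}{2752895}} = \frac{3 i \sqrt{470621665751890}}{2752895}$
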